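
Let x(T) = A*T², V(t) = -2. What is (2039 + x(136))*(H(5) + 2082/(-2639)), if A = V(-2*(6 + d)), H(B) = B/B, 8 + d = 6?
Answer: -19468821/2639 ≈ -7377.3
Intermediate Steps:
d = -2 (d = -8 + 6 = -2)
H(B) = 1
A = -2
x(T) = -2*T²
(2039 + x(136))*(H(5) + 2082/(-2639)) = (2039 - 2*136²)*(1 + 2082/(-2639)) = (2039 - 2*18496)*(1 + 2082*(-1/2639)) = (2039 - 36992)*(1 - 2082/2639) = -34953*557/2639 = -19468821/2639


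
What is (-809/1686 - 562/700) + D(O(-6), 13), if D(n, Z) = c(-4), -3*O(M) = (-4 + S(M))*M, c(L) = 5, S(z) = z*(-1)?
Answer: 548396/147525 ≈ 3.7173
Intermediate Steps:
S(z) = -z
O(M) = -M*(-4 - M)/3 (O(M) = -(-4 - M)*M/3 = -M*(-4 - M)/3)
D(n, Z) = 5
(-809/1686 - 562/700) + D(O(-6), 13) = (-809/1686 - 562/700) + 5 = (-809*1/1686 - 562*1/700) + 5 = (-809/1686 - 281/350) + 5 = -189229/147525 + 5 = 548396/147525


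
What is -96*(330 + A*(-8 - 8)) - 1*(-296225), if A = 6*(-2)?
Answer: 246113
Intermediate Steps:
A = -12
-96*(330 + A*(-8 - 8)) - 1*(-296225) = -96*(330 - 12*(-8 - 8)) - 1*(-296225) = -96*(330 - 12*(-16)) + 296225 = -96*(330 + 192) + 296225 = -96*522 + 296225 = -50112 + 296225 = 246113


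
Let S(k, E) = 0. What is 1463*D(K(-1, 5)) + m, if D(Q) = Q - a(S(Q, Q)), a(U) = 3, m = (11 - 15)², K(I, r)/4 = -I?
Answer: 1479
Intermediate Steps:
K(I, r) = -4*I (K(I, r) = 4*(-I) = -4*I)
m = 16 (m = (-4)² = 16)
D(Q) = -3 + Q (D(Q) = Q - 1*3 = Q - 3 = -3 + Q)
1463*D(K(-1, 5)) + m = 1463*(-3 - 4*(-1)) + 16 = 1463*(-3 + 4) + 16 = 1463*1 + 16 = 1463 + 16 = 1479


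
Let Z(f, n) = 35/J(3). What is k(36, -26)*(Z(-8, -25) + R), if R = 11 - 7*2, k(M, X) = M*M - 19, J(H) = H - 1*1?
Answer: 37033/2 ≈ 18517.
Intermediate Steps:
J(H) = -1 + H (J(H) = H - 1 = -1 + H)
k(M, X) = -19 + M**2 (k(M, X) = M**2 - 19 = -19 + M**2)
R = -3 (R = 11 - 14 = -3)
Z(f, n) = 35/2 (Z(f, n) = 35/(-1 + 3) = 35/2)
k(36, -26)*(Z(-8, -25) + R) = (-19 + 36**2)*(35/2 - 3) = (-19 + 1296)*(29/2) = 1277*(29/2) = 37033/2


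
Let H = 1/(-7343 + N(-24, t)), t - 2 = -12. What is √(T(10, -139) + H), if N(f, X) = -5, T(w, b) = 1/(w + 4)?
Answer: √47153953/25718 ≈ 0.26701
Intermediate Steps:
T(w, b) = 1/(4 + w)
t = -10 (t = 2 - 12 = -10)
H = -1/7348 (H = 1/(-7343 - 5) = 1/(-7348) = -1/7348 ≈ -0.00013609)
√(T(10, -139) + H) = √(1/(4 + 10) - 1/7348) = √(1/14 - 1/7348) = √(3667/51436) = √47153953/25718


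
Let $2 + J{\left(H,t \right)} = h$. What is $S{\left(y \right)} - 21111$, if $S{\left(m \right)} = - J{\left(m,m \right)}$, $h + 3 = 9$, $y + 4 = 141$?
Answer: $-21115$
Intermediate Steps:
$y = 137$ ($y = -4 + 141 = 137$)
$h = 6$ ($h = -3 + 9 = 6$)
$J{\left(H,t \right)} = 4$ ($J{\left(H,t \right)} = -2 + 6 = 4$)
$S{\left(m \right)} = -4$ ($S{\left(m \right)} = \left(-1\right) 4 = -4$)
$S{\left(y \right)} - 21111 = -4 - 21111 = -21115$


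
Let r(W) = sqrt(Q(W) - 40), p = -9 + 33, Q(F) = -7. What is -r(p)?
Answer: -I*sqrt(47) ≈ -6.8557*I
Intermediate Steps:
p = 24
r(W) = I*sqrt(47) (r(W) = sqrt(-7 - 40) = sqrt(-47) = I*sqrt(47))
-r(p) = -I*sqrt(47)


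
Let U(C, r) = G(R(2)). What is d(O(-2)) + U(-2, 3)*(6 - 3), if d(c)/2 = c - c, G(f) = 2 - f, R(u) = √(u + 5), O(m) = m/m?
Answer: 6 - 3*√7 ≈ -1.9373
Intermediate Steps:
O(m) = 1
R(u) = √(5 + u)
d(c) = 0 (d(c) = 2*(c - c) = 2*0 = 0)
U(C, r) = 2 - √7 (U(C, r) = 2 - √(5 + 2) = 2 - √7)
d(O(-2)) + U(-2, 3)*(6 - 3) = 0 + (2 - √7)*(6 - 3) = 0 + (2 - √7)*3 = 0 + (6 - 3*√7) = 6 - 3*√7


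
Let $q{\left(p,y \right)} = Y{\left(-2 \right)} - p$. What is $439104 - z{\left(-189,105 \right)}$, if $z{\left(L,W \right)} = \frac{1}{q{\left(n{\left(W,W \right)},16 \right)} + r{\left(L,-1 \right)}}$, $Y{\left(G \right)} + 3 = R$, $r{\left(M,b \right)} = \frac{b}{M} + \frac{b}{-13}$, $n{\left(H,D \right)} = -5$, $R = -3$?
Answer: $\frac{990181977}{2255} \approx 4.3911 \cdot 10^{5}$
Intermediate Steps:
$r{\left(M,b \right)} = - \frac{b}{13} + \frac{b}{M}$ ($r{\left(M,b \right)} = \frac{b}{M} + b \left(- \frac{1}{13}\right) = \frac{b}{M} - \frac{b}{13} = - \frac{b}{13} + \frac{b}{M}$)
$Y{\left(G \right)} = -6$ ($Y{\left(G \right)} = -3 - 3 = -6$)
$q{\left(p,y \right)} = -6 - p$
$z{\left(L,W \right)} = \frac{1}{- \frac{12}{13} - \frac{1}{L}}$ ($z{\left(L,W \right)} = \frac{1}{\left(-6 - -5\right) - \left(- \frac{1}{13} + \frac{1}{L}\right)} = \frac{1}{\left(-6 + 5\right) + \left(\frac{1}{13} - \frac{1}{L}\right)} = \frac{1}{-1 + \left(\frac{1}{13} - \frac{1}{L}\right)} = \frac{1}{- \frac{12}{13} - \frac{1}{L}}$)
$439104 - z{\left(-189,105 \right)} = 439104 - \left(-13\right) \left(-189\right) \frac{1}{13 + 12 \left(-189\right)} = 439104 - \left(-13\right) \left(-189\right) \frac{1}{13 - 2268} = 439104 - \left(-13\right) \left(-189\right) \frac{1}{-2255} = 439104 - \left(-13\right) \left(-189\right) \left(- \frac{1}{2255}\right) = 439104 - - \frac{2457}{2255} = 439104 + \frac{2457}{2255} = \frac{990181977}{2255}$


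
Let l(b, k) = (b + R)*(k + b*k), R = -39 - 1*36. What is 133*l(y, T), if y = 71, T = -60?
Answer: 2298240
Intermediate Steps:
R = -75 (R = -39 - 36 = -75)
l(b, k) = (-75 + b)*(k + b*k) (l(b, k) = (b - 75)*(k + b*k) = (-75 + b)*(k + b*k))
133*l(y, T) = 133*(-60*(-75 + 71**2 - 74*71)) = 133*(-60*(-75 + 5041 - 5254)) = 133*(-60*(-288)) = 133*17280 = 2298240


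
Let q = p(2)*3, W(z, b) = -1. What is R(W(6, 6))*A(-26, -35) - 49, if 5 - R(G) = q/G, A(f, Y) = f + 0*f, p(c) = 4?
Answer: -491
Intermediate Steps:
A(f, Y) = f (A(f, Y) = f + 0 = f)
q = 12 (q = 4*3 = 12)
R(G) = 5 - 12/G
R(W(6, 6))*A(-26, -35) - 49 = (5 - 12/(-1))*(-26) - 49 = (5 - 12*(-1))*(-26) - 49 = (5 + 12)*(-26) - 49 = 17*(-26) - 49 = -442 - 49 = -491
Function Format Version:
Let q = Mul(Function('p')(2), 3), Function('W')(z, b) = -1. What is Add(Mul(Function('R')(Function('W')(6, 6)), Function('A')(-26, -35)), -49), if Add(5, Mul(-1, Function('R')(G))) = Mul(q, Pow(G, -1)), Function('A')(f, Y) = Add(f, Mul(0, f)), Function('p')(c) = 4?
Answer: -491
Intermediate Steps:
Function('A')(f, Y) = f (Function('A')(f, Y) = Add(f, 0) = f)
q = 12 (q = Mul(4, 3) = 12)
Function('R')(G) = Add(5, Mul(-12, Pow(G, -1))) (Function('R')(G) = Add(5, Mul(-1, Mul(12, Pow(G, -1)))) = Add(5, Mul(-12, Pow(G, -1))))
Add(Mul(Function('R')(Function('W')(6, 6)), Function('A')(-26, -35)), -49) = Add(Mul(Add(5, Mul(-12, Pow(-1, -1))), -26), -49) = Add(Mul(Add(5, Mul(-12, -1)), -26), -49) = Add(Mul(Add(5, 12), -26), -49) = Add(Mul(17, -26), -49) = Add(-442, -49) = -491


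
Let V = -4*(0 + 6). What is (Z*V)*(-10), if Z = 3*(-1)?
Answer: -720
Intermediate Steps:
V = -24 (V = -4*6 = -24)
Z = -3
(Z*V)*(-10) = -3*(-24)*(-10) = 72*(-10) = -720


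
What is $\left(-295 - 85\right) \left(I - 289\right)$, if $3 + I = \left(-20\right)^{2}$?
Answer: $-41040$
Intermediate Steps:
$I = 397$ ($I = -3 + \left(-20\right)^{2} = -3 + 400 = 397$)
$\left(-295 - 85\right) \left(I - 289\right) = \left(-295 - 85\right) \left(397 - 289\right) = \left(-380\right) 108 = -41040$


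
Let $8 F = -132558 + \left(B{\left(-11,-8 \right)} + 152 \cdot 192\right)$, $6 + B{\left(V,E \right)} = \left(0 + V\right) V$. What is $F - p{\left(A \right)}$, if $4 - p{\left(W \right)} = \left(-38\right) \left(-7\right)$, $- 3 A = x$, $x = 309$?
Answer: $- \frac{101163}{8} \approx -12645.0$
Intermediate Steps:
$A = -103$ ($A = \left(- \frac{1}{3}\right) 309 = -103$)
$p{\left(W \right)} = -262$ ($p{\left(W \right)} = 4 - \left(-38\right) \left(-7\right) = 4 - 266 = -262$)
$B{\left(V,E \right)} = -6 + V^{2}$ ($B{\left(V,E \right)} = -6 + \left(0 + V\right) V = -6 + V V = -6 + V^{2}$)
$F = - \frac{103259}{8}$ ($F = \frac{-132558 + \left(\left(-6 + \left(-11\right)^{2}\right) + 152 \cdot 192\right)}{8} = \frac{-132558 + \left(\left(-6 + 121\right) + 29184\right)}{8} = \frac{-132558 + \left(115 + 29184\right)}{8} = \frac{-132558 + 29299}{8} = \frac{1}{8} \left(-103259\right) = - \frac{103259}{8} \approx -12907.0$)
$F - p{\left(A \right)} = - \frac{103259}{8} - -262 = - \frac{103259}{8} + 262 = - \frac{101163}{8}$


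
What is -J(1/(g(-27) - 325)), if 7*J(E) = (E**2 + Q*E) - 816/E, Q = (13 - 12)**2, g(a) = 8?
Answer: -25993690292/703423 ≈ -36953.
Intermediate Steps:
Q = 1 (Q = 1**2 = 1)
J(E) = -816/(7*E) + E/7 + E**2/7 (J(E) = ((E**2 + 1*E) - 816/E)/7 = ((E**2 + E) - 816/E)/7 = ((E + E**2) - 816/E)/7 = (E + E**2 - 816/E)/7 = -816/(7*E) + E/7 + E**2/7)
-J(1/(g(-27) - 325)) = -(-816 + (1/(8 - 325))**2*(1 + 1/(8 - 325)))/(7*(1/(8 - 325))) = -(-816 + (1/(-317))**2*(1 + 1/(-317)))/(7*(1/(-317))) = -(-816 + (-1/317)**2*(1 - 1/317))/(7*(-1/317)) = -(-317)*(-816 + (1/100489)*(316/317))/7 = -(-317)*(-816 + 316/31855013)/7 = -(-317)*(-25993690292)/(7*31855013) = -1*25993690292/703423 = -25993690292/703423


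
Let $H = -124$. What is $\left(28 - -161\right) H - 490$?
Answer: $-23926$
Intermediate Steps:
$\left(28 - -161\right) H - 490 = \left(28 - -161\right) \left(-124\right) - 490 = \left(28 + 161\right) \left(-124\right) - 490 = 189 \left(-124\right) - 490 = -23436 - 490 = -23926$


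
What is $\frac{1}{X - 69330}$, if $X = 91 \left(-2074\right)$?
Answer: $- \frac{1}{258064} \approx -3.875 \cdot 10^{-6}$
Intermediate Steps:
$X = -188734$
$\frac{1}{X - 69330} = \frac{1}{-188734 - 69330} = \frac{1}{-258064} = - \frac{1}{258064}$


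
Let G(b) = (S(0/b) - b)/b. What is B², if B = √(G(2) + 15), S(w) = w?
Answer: 14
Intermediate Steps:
G(b) = -1 (G(b) = (0/b - b)/b = (0 - b)/b = (-b)/b = -1)
B = √14 (B = √(-1 + 15) = √14 ≈ 3.7417)
B² = (√14)² = 14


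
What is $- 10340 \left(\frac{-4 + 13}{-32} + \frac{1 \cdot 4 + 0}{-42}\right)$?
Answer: $\frac{654005}{168} \approx 3892.9$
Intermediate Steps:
$- 10340 \left(\frac{-4 + 13}{-32} + \frac{1 \cdot 4 + 0}{-42}\right) = - 10340 \left(9 \left(- \frac{1}{32}\right) + \left(4 + 0\right) \left(- \frac{1}{42}\right)\right) = - 10340 \left(- \frac{9}{32} + 4 \left(- \frac{1}{42}\right)\right) = - 10340 \left(- \frac{9}{32} - \frac{2}{21}\right) = \left(-10340\right) \left(- \frac{253}{672}\right) = \frac{654005}{168}$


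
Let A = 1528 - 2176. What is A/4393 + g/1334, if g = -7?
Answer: -38921/254794 ≈ -0.15275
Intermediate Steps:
A = -648
A/4393 + g/1334 = -648/4393 - 7/1334 = -38921/254794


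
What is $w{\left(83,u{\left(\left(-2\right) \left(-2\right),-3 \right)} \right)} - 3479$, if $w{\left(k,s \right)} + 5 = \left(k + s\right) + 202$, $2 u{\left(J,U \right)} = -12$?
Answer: $-3205$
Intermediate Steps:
$u{\left(J,U \right)} = -6$ ($u{\left(J,U \right)} = \frac{1}{2} \left(-12\right) = -6$)
$w{\left(k,s \right)} = 197 + k + s$ ($w{\left(k,s \right)} = -5 + \left(\left(k + s\right) + 202\right) = -5 + \left(202 + k + s\right) = 197 + k + s$)
$w{\left(83,u{\left(\left(-2\right) \left(-2\right),-3 \right)} \right)} - 3479 = \left(197 + 83 - 6\right) - 3479 = 274 - 3479 = -3205$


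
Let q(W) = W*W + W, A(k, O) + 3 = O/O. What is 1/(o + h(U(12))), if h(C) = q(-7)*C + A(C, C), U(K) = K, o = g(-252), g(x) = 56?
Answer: 1/558 ≈ 0.0017921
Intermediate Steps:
o = 56
A(k, O) = -2 (A(k, O) = -3 + O/O = -3 + 1 = -2)
q(W) = W + W² (q(W) = W² + W = W + W²)
h(C) = -2 + 42*C (h(C) = (-7*(1 - 7))*C - 2 = (-7*(-6))*C - 2 = 42*C - 2 = -2 + 42*C)
1/(o + h(U(12))) = 1/(56 + (-2 + 42*12)) = 1/(56 + (-2 + 504)) = 1/(56 + 502) = 1/558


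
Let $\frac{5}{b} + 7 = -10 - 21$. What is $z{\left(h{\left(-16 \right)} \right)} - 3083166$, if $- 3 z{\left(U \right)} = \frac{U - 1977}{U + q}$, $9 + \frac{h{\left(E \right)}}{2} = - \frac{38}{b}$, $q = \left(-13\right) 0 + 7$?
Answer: $- \frac{26203820747}{8499} \approx -3.0832 \cdot 10^{6}$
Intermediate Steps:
$b = - \frac{5}{38}$ ($b = \frac{5}{-7 - 31} = \frac{5}{-38} = 5 \left(- \frac{1}{38}\right) = - \frac{5}{38} \approx -0.13158$)
$q = 7$ ($q = 0 + 7 = 7$)
$h{\left(E \right)} = \frac{2798}{5}$ ($h{\left(E \right)} = -18 + 2 \left(- \frac{38}{- \frac{5}{38}}\right) = -18 + 2 \left(\left(-38\right) \left(- \frac{38}{5}\right)\right) = -18 + 2 \cdot \frac{1444}{5} = -18 + \frac{2888}{5} = \frac{2798}{5}$)
$z{\left(U \right)} = - \frac{-1977 + U}{3 \left(7 + U\right)}$ ($z{\left(U \right)} = - \frac{\left(U - 1977\right) \frac{1}{U + 7}}{3} = - \frac{\left(-1977 + U\right) \frac{1}{7 + U}}{3} = - \frac{\frac{1}{7 + U} \left(-1977 + U\right)}{3} = - \frac{-1977 + U}{3 \left(7 + U\right)}$)
$z{\left(h{\left(-16 \right)} \right)} - 3083166 = \frac{1977 - \frac{2798}{5}}{3 \left(7 + \frac{2798}{5}\right)} - 3083166 = \frac{1977 - \frac{2798}{5}}{3 \cdot \frac{2833}{5}} - 3083166 = \frac{1}{3} \cdot \frac{5}{2833} \cdot \frac{7087}{5} - 3083166 = \frac{7087}{8499} - 3083166 = - \frac{26203820747}{8499}$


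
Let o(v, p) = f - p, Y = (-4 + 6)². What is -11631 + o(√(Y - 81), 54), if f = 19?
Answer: -11666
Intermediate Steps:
Y = 4 (Y = 2² = 4)
o(v, p) = 19 - p
-11631 + o(√(Y - 81), 54) = -11631 + (19 - 1*54) = -11631 + (19 - 54) = -11631 - 35 = -11666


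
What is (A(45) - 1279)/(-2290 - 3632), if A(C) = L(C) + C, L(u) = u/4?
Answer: 4891/23688 ≈ 0.20648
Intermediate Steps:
L(u) = u/4 (L(u) = u*(1/4) = u/4)
A(C) = 5*C/4 (A(C) = C/4 + C = 5*C/4)
(A(45) - 1279)/(-2290 - 3632) = ((5/4)*45 - 1279)/(-2290 - 3632) = (225/4 - 1279)/(-5922) = -4891/4*(-1/5922) = 4891/23688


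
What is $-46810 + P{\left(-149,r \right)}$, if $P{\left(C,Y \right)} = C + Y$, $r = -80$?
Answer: $-47039$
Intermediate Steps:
$-46810 + P{\left(-149,r \right)} = -46810 - 229 = -47039$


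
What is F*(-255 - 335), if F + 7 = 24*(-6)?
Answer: 89090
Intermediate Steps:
F = -151 (F = -7 + 24*(-6) = -7 - 144 = -151)
F*(-255 - 335) = -151*(-255 - 335) = -151*(-590) = 89090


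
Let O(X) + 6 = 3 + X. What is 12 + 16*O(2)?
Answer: -4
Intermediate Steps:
O(X) = -3 + X (O(X) = -6 + (3 + X) = -3 + X)
12 + 16*O(2) = 12 + 16*(-3 + 2) = 12 + 16*(-1) = 12 - 16 = -4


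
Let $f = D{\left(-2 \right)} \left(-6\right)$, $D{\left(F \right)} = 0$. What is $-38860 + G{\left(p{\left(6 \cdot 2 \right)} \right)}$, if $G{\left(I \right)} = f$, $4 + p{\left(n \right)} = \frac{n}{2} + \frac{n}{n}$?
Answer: $-38860$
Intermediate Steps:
$p{\left(n \right)} = -3 + \frac{n}{2}$ ($p{\left(n \right)} = -4 + \left(\frac{n}{2} + \frac{n}{n}\right) = -4 + \left(n \frac{1}{2} + 1\right) = -4 + \left(\frac{n}{2} + 1\right) = -4 + \left(1 + \frac{n}{2}\right) = -3 + \frac{n}{2}$)
$f = 0$ ($f = 0 \left(-6\right) = 0$)
$G{\left(I \right)} = 0$
$-38860 + G{\left(p{\left(6 \cdot 2 \right)} \right)} = -38860 + 0 = -38860$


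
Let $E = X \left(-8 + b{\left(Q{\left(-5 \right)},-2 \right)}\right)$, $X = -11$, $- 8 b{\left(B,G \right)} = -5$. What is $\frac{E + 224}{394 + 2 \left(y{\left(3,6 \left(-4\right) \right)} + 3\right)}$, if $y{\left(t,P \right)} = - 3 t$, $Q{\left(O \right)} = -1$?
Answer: $\frac{2441}{3056} \approx 0.79876$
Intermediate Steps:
$b{\left(B,G \right)} = \frac{5}{8}$ ($b{\left(B,G \right)} = \left(- \frac{1}{8}\right) \left(-5\right) = \frac{5}{8}$)
$E = \frac{649}{8}$ ($E = - 11 \left(-8 + \frac{5}{8}\right) = \left(-11\right) \left(- \frac{59}{8}\right) = \frac{649}{8} \approx 81.125$)
$\frac{E + 224}{394 + 2 \left(y{\left(3,6 \left(-4\right) \right)} + 3\right)} = \frac{\frac{649}{8} + 224}{394 + 2 \left(\left(-3\right) 3 + 3\right)} = \frac{2441}{8 \left(394 + 2 \left(-9 + 3\right)\right)} = \frac{2441}{8 \left(394 + 2 \left(-6\right)\right)} = \frac{2441}{8 \left(394 - 12\right)} = \frac{2441}{8 \cdot 382} = \frac{2441}{8} \cdot \frac{1}{382} = \frac{2441}{3056}$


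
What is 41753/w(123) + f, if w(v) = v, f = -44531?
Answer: -5435560/123 ≈ -44192.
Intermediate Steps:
41753/w(123) + f = 41753/123 - 44531 = -5435560/123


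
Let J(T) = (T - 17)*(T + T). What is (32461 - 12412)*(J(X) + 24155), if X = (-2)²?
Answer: 482198499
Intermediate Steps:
X = 4
J(T) = 2*T*(-17 + T) (J(T) = (-17 + T)*(2*T) = 2*T*(-17 + T))
(32461 - 12412)*(J(X) + 24155) = (32461 - 12412)*(2*4*(-17 + 4) + 24155) = 20049*(2*4*(-13) + 24155) = 20049*(-104 + 24155) = 20049*24051 = 482198499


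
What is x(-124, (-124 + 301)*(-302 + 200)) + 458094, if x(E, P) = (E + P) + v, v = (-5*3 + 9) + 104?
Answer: 440014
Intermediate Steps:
v = 98 (v = (-15 + 9) + 104 = -6 + 104 = 98)
x(E, P) = 98 + E + P (x(E, P) = (E + P) + 98 = 98 + E + P)
x(-124, (-124 + 301)*(-302 + 200)) + 458094 = (98 - 124 + (-124 + 301)*(-302 + 200)) + 458094 = (98 - 124 + 177*(-102)) + 458094 = (98 - 124 - 18054) + 458094 = -18080 + 458094 = 440014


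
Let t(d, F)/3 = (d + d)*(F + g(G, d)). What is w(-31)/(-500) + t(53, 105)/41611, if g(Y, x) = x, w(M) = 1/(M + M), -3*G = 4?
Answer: 1557605611/1289941000 ≈ 1.2075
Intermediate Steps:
G = -4/3 (G = -⅓*4 = -4/3 ≈ -1.3333)
w(M) = 1/(2*M)
t(d, F) = 6*d*(F + d) (t(d, F) = 3*((d + d)*(F + d)) = 3*((2*d)*(F + d)) = 3*(2*d*(F + d)) = 6*d*(F + d))
w(-31)/(-500) + t(53, 105)/41611 = ((½)/(-31))/(-500) + (6*53*(105 + 53))/41611 = ((½)*(-1/31))*(-1/500) + (6*53*158)*(1/41611) = -1/62*(-1/500) + 50244*(1/41611) = 1/31000 + 50244/41611 = 1557605611/1289941000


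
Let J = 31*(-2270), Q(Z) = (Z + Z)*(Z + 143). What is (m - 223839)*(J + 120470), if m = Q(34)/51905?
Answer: -116415879615180/10381 ≈ -1.1214e+10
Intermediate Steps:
Q(Z) = 2*Z*(143 + Z) (Q(Z) = (2*Z)*(143 + Z) = 2*Z*(143 + Z))
m = 12036/51905 (m = (2*34*(143 + 34))/51905 = (2*34*177)*(1/51905) = 12036*(1/51905) = 12036/51905 ≈ 0.23189)
J = -70370
(m - 223839)*(J + 120470) = (12036/51905 - 223839)*(-70370 + 120470) = -11618351259/51905*50100 = -116415879615180/10381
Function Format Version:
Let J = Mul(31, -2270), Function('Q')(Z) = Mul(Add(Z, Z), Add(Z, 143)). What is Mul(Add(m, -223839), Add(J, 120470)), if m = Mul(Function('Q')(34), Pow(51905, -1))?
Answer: Rational(-116415879615180, 10381) ≈ -1.1214e+10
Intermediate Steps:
Function('Q')(Z) = Mul(2, Z, Add(143, Z)) (Function('Q')(Z) = Mul(Mul(2, Z), Add(143, Z)) = Mul(2, Z, Add(143, Z)))
m = Rational(12036, 51905) (m = Mul(Mul(2, 34, Add(143, 34)), Pow(51905, -1)) = Mul(Mul(2, 34, 177), Rational(1, 51905)) = Mul(12036, Rational(1, 51905)) = Rational(12036, 51905) ≈ 0.23189)
J = -70370
Mul(Add(m, -223839), Add(J, 120470)) = Mul(Add(Rational(12036, 51905), -223839), Add(-70370, 120470)) = Mul(Rational(-11618351259, 51905), 50100) = Rational(-116415879615180, 10381)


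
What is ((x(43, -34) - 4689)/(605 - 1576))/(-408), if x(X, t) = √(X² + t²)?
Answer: -1563/132056 + √3005/396168 ≈ -0.011698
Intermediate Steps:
((x(43, -34) - 4689)/(605 - 1576))/(-408) = ((√(43² + (-34)²) - 4689)/(605 - 1576))/(-408) = ((√(1849 + 1156) - 4689)/(-971))*(-1/408) = ((√3005 - 4689)*(-1/971))*(-1/408) = ((-4689 + √3005)*(-1/971))*(-1/408) = (4689/971 - √3005/971)*(-1/408) = -1563/132056 + √3005/396168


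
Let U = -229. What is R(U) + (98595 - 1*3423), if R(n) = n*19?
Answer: 90821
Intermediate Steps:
R(n) = 19*n
R(U) + (98595 - 1*3423) = 19*(-229) + (98595 - 1*3423) = -4351 + (98595 - 3423) = -4351 + 95172 = 90821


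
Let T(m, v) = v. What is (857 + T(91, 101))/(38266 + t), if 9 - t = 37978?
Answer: 958/297 ≈ 3.2256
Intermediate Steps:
t = -37969 (t = 9 - 1*37978 = 9 - 37978 = -37969)
(857 + T(91, 101))/(38266 + t) = (857 + 101)/(38266 - 37969) = 958/297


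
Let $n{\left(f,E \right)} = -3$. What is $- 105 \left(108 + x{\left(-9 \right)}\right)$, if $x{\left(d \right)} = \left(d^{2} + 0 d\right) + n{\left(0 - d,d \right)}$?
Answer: $-19530$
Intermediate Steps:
$x{\left(d \right)} = -3 + d^{2}$ ($x{\left(d \right)} = \left(d^{2} + 0 d\right) - 3 = \left(d^{2} + 0\right) - 3 = d^{2} - 3 = -3 + d^{2}$)
$- 105 \left(108 + x{\left(-9 \right)}\right) = - 105 \left(108 - \left(3 - \left(-9\right)^{2}\right)\right) = - 105 \left(108 + \left(-3 + 81\right)\right) = - 105 \left(108 + 78\right) = \left(-105\right) 186 = -19530$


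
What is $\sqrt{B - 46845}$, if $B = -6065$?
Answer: $i \sqrt{52910} \approx 230.02 i$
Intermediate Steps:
$\sqrt{B - 46845} = \sqrt{-6065 - 46845} = \sqrt{-52910} = i \sqrt{52910}$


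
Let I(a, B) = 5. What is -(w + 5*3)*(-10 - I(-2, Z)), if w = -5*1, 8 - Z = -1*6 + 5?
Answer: 150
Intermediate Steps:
Z = 9 (Z = 8 - (-1*6 + 5) = 8 - (-6 + 5) = 8 - 1*(-1) = 8 + 1 = 9)
w = -5
-(w + 5*3)*(-10 - I(-2, Z)) = -(-5 + 5*3)*(-10 - 1*5) = -(-5 + 15)*(-10 - 5) = -10*(-15) = -1*(-150) = 150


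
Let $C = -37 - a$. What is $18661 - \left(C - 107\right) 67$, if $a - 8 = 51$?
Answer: $32262$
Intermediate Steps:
$a = 59$ ($a = 8 + 51 = 59$)
$C = -96$ ($C = -37 - 59 = -96$)
$18661 - \left(C - 107\right) 67 = 18661 - \left(-96 - 107\right) 67 = 18661 - \left(-203\right) 67 = 18661 - -13601 = 18661 + 13601 = 32262$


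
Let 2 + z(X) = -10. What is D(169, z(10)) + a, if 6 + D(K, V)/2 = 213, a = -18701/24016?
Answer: 9923923/24016 ≈ 413.22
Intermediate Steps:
z(X) = -12 (z(X) = -2 - 10 = -12)
a = -18701/24016 (a = -18701*1/24016 = -18701/24016 ≈ -0.77869)
D(K, V) = 414 (D(K, V) = -12 + 2*213 = -12 + 426 = 414)
D(169, z(10)) + a = 414 - 18701/24016 = 9923923/24016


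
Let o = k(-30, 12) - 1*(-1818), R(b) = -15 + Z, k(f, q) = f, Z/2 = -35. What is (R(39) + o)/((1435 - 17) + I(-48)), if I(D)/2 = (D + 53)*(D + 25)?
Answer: 1703/1188 ≈ 1.4335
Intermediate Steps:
Z = -70 (Z = 2*(-35) = -70)
R(b) = -85 (R(b) = -15 - 70 = -85)
o = 1788 (o = -30 - 1*(-1818) = -30 + 1818 = 1788)
I(D) = 2*(25 + D)*(53 + D) (I(D) = 2*((D + 53)*(D + 25)) = 2*((53 + D)*(25 + D)) = 2*((25 + D)*(53 + D)) = 2*(25 + D)*(53 + D))
(R(39) + o)/((1435 - 17) + I(-48)) = (-85 + 1788)/((1435 - 17) + (2650 + 2*(-48)**2 + 156*(-48))) = 1703/(1418 + (2650 + 2*2304 - 7488)) = 1703/(1418 + (2650 + 4608 - 7488)) = 1703/(1418 - 230) = 1703/1188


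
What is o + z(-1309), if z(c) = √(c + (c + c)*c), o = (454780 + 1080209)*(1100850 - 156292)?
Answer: 1449886139862 + √3425653 ≈ 1.4499e+12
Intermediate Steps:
o = 1449886139862 (o = 1534989*944558 = 1449886139862)
z(c) = √(c + 2*c²) (z(c) = √(c + (2*c)*c) = √(c + 2*c²))
o + z(-1309) = 1449886139862 + √(-1309*(1 + 2*(-1309))) = 1449886139862 + √(-1309*(1 - 2618)) = 1449886139862 + √(-1309*(-2617)) = 1449886139862 + √3425653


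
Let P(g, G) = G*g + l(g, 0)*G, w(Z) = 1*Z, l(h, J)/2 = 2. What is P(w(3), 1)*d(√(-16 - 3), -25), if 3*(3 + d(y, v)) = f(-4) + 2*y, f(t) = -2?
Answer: -77/3 + 14*I*√19/3 ≈ -25.667 + 20.342*I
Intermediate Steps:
l(h, J) = 4 (l(h, J) = 2*2 = 4)
w(Z) = Z
P(g, G) = 4*G + G*g (P(g, G) = G*g + 4*G = 4*G + G*g)
d(y, v) = -11/3 + 2*y/3 (d(y, v) = -3 + (-2 + 2*y)/3 = -3 + (-⅔ + 2*y/3) = -11/3 + 2*y/3)
P(w(3), 1)*d(√(-16 - 3), -25) = (1*(4 + 3))*(-11/3 + 2*√(-16 - 3)/3) = (1*7)*(-11/3 + 2*√(-19)/3) = 7*(-11/3 + 2*(I*√19)/3) = 7*(-11/3 + 2*I*√19/3) = -77/3 + 14*I*√19/3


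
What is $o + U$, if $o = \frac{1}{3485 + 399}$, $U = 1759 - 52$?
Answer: $\frac{6629989}{3884} \approx 1707.0$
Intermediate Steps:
$U = 1707$
$o = \frac{1}{3884} \approx 0.00025747$
$o + U = \frac{1}{3884} + 1707 = \frac{6629989}{3884}$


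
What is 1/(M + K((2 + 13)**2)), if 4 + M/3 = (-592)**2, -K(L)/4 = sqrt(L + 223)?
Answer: 262845/276349974308 + 2*sqrt(7)/69087493577 ≈ 9.5121e-7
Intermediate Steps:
K(L) = -4*sqrt(223 + L) (K(L) = -4*sqrt(L + 223) = -4*sqrt(223 + L))
M = 1051380 (M = -12 + 3*(-592)**2 = -12 + 3*350464 = -12 + 1051392 = 1051380)
1/(M + K((2 + 13)**2)) = 1/(1051380 - 4*sqrt(223 + (2 + 13)**2)) = 1/(1051380 - 4*sqrt(223 + 15**2)) = 1/(1051380 - 4*sqrt(223 + 225)) = 1/(1051380 - 32*sqrt(7))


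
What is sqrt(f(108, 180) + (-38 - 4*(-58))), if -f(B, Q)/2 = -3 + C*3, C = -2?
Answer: 2*sqrt(53) ≈ 14.560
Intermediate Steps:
f(B, Q) = 18 (f(B, Q) = -2*(-3 - 2*3) = -2*(-3 - 6) = -2*(-9) = 18)
sqrt(f(108, 180) + (-38 - 4*(-58))) = sqrt(18 + (-38 - 4*(-58))) = sqrt(18 + (-38 + 232)) = sqrt(18 + 194) = sqrt(212) = 2*sqrt(53)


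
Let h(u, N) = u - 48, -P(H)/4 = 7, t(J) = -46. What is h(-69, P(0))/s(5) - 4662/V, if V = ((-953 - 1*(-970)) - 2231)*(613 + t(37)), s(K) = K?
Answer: -1165486/49815 ≈ -23.396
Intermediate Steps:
P(H) = -28 (P(H) = -4*7 = -28)
V = -1255338 (V = ((-953 - 1*(-970)) - 2231)*(613 - 46) = ((-953 + 970) - 2231)*567 = (17 - 2231)*567 = -2214*567 = -1255338)
h(u, N) = -48 + u
h(-69, P(0))/s(5) - 4662/V = (-48 - 69)/5 - 4662/(-1255338) = -117*1/5 - 4662*(-1/1255338) = -117/5 + 37/9963 = -1165486/49815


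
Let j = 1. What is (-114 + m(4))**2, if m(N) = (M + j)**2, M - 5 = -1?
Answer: 7921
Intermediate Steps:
M = 4 (M = 5 - 1 = 4)
m(N) = 25 (m(N) = (4 + 1)**2 = 5**2 = 25)
(-114 + m(4))**2 = (-114 + 25)**2 = (-89)**2 = 7921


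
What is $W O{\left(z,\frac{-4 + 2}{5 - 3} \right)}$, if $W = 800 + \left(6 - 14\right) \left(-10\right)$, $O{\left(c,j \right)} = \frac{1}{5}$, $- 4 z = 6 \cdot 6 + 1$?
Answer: $176$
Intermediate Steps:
$z = - \frac{37}{4}$ ($z = - \frac{6 \cdot 6 + 1}{4} = - \frac{36 + 1}{4} = \left(- \frac{1}{4}\right) 37 = - \frac{37}{4} \approx -9.25$)
$O{\left(c,j \right)} = \frac{1}{5}$
$W = 880$ ($W = 800 - -80 = 800 + 80 = 880$)
$W O{\left(z,\frac{-4 + 2}{5 - 3} \right)} = 880 \cdot \frac{1}{5} = 176$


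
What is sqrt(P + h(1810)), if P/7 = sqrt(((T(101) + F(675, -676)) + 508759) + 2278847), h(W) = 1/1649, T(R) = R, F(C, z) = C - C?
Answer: sqrt(1649 + 19034407*sqrt(2787707))/1649 ≈ 108.11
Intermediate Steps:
F(C, z) = 0
h(W) = 1/1649
P = 7*sqrt(2787707) (P = 7*sqrt(((101 + 0) + 508759) + 2278847) = 7*sqrt((101 + 508759) + 2278847) = 7*sqrt(508860 + 2278847) = 7*sqrt(2787707) ≈ 11688.)
sqrt(P + h(1810)) = sqrt(7*sqrt(2787707) + 1/1649) = sqrt(1/1649 + 7*sqrt(2787707))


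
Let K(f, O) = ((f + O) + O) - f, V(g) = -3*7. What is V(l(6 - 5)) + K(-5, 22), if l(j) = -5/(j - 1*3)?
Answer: 23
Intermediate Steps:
l(j) = -5/(-3 + j) (l(j) = -5/(j - 3) = -5/(-3 + j))
V(g) = -21
K(f, O) = 2*O (K(f, O) = ((O + f) + O) - f = (f + 2*O) - f = 2*O)
V(l(6 - 5)) + K(-5, 22) = -21 + 2*22 = -21 + 44 = 23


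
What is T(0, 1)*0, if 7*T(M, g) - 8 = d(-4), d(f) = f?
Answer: 0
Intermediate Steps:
T(M, g) = 4/7 (T(M, g) = 8/7 + (⅐)*(-4) = 8/7 - 4/7 = 4/7)
T(0, 1)*0 = (4/7)*0 = 0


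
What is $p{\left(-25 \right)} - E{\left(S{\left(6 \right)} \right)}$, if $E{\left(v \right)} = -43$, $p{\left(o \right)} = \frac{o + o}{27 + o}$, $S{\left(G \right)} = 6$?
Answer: $18$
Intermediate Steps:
$p{\left(o \right)} = \frac{2 o}{27 + o}$
$p{\left(-25 \right)} - E{\left(S{\left(6 \right)} \right)} = 2 \left(-25\right) \frac{1}{27 - 25} - -43 = 2 \left(-25\right) \frac{1}{2} + 43 = -25 + 43 = 18$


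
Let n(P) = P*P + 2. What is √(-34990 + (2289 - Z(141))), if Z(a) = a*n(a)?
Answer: 2*I*√709051 ≈ 1684.1*I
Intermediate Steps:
n(P) = 2 + P² (n(P) = P² + 2 = 2 + P²)
Z(a) = a*(2 + a²)
√(-34990 + (2289 - Z(141))) = √(-34990 + (2289 - 141*(2 + 141²))) = √(-34990 + (2289 - 141*(2 + 19881))) = √(-34990 + (2289 - 141*19883)) = √(-34990 + (2289 - 1*2803503)) = √(-34990 + (2289 - 2803503)) = √(-34990 - 2801214) = √(-2836204) = 2*I*√709051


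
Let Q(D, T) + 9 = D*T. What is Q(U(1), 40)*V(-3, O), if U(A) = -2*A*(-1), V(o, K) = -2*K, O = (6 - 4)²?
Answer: -568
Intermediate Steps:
O = 4 (O = 2² = 4)
U(A) = 2*A
Q(D, T) = -9 + D*T
Q(U(1), 40)*V(-3, O) = (-9 + (2*1)*40)*(-2*4) = (-9 + 2*40)*(-8) = (-9 + 80)*(-8) = 71*(-8) = -568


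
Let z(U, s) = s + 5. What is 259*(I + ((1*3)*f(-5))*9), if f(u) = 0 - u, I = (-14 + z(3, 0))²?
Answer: 55944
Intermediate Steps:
z(U, s) = 5 + s
I = 81 (I = (-14 + (5 + 0))² = (-14 + 5)² = (-9)² = 81)
f(u) = -u
259*(I + ((1*3)*f(-5))*9) = 259*(81 + ((1*3)*(-1*(-5)))*9) = 259*(81 + (3*5)*9) = 259*(81 + 15*9) = 259*(81 + 135) = 259*216 = 55944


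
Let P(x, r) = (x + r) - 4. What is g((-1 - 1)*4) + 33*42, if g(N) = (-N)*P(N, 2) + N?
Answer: 1298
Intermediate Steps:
P(x, r) = -4 + r + x (P(x, r) = (r + x) - 4 = -4 + r + x)
g(N) = N - N*(-2 + N) (g(N) = (-N)*(-4 + 2 + N) + N = (-N)*(-2 + N) + N = -N*(-2 + N) + N = N - N*(-2 + N))
g((-1 - 1)*4) + 33*42 = ((-1 - 1)*4)*(3 - (-1 - 1)*4) + 33*42 = (-2*4)*(3 - (-2)*4) + 1386 = -8*(3 - 1*(-8)) + 1386 = -8*(3 + 8) + 1386 = -8*11 + 1386 = -88 + 1386 = 1298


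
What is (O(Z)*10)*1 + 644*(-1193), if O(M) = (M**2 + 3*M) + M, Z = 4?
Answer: -767972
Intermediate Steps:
O(M) = M**2 + 4*M
(O(Z)*10)*1 + 644*(-1193) = ((4*(4 + 4))*10)*1 + 644*(-1193) = ((4*8)*10)*1 - 768292 = (32*10)*1 - 768292 = 320*1 - 768292 = 320 - 768292 = -767972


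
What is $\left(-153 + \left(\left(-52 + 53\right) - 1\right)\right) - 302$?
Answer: $-455$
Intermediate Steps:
$\left(-153 + \left(\left(-52 + 53\right) - 1\right)\right) - 302 = \left(-153 + \left(1 - 1\right)\right) - 302 = \left(-153 + 0\right) - 302 = -153 - 302 = -455$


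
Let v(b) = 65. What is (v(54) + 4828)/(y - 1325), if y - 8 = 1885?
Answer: 4893/568 ≈ 8.6144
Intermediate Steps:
y = 1893 (y = 8 + 1885 = 1893)
(v(54) + 4828)/(y - 1325) = (65 + 4828)/(1893 - 1325) = 4893/568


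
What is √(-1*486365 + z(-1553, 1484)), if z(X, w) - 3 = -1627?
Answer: 3*I*√54221 ≈ 698.56*I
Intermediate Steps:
z(X, w) = -1624 (z(X, w) = 3 - 1627 = -1624)
√(-1*486365 + z(-1553, 1484)) = √(-1*486365 - 1624) = √(-486365 - 1624) = √(-487989) = 3*I*√54221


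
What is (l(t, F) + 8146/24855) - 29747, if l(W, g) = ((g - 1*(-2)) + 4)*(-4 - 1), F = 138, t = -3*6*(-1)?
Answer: -757249139/24855 ≈ -30467.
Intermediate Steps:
t = 18 (t = -18*(-1) = 18)
l(W, g) = -30 - 5*g (l(W, g) = ((g + 2) + 4)*(-5) = ((2 + g) + 4)*(-5) = (6 + g)*(-5) = -30 - 5*g)
(l(t, F) + 8146/24855) - 29747 = ((-30 - 5*138) + 8146/24855) - 29747 = ((-30 - 690) + 8146*(1/24855)) - 29747 = (-720 + 8146/24855) - 29747 = -17887454/24855 - 29747 = -757249139/24855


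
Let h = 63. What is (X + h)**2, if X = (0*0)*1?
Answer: 3969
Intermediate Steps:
X = 0 (X = 0*1 = 0)
(X + h)**2 = (0 + 63)**2 = 63**2 = 3969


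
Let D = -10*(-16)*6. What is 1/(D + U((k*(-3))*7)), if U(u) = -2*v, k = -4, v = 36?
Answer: 1/888 ≈ 0.0011261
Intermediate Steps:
U(u) = -72 (U(u) = -2*36 = -72)
D = 960 (D = 160*6 = 960)
1/(D + U((k*(-3))*7)) = 1/(960 - 72) = 1/888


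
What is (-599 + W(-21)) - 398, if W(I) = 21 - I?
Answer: -955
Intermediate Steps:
(-599 + W(-21)) - 398 = (-599 + (21 - 1*(-21))) - 398 = (-599 + (21 + 21)) - 398 = (-599 + 42) - 398 = -557 - 398 = -955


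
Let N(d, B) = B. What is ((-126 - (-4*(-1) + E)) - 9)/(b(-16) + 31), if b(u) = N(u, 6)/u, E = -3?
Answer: -1088/245 ≈ -4.4408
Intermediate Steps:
b(u) = 6/u
((-126 - (-4*(-1) + E)) - 9)/(b(-16) + 31) = ((-126 - (-4*(-1) - 3)) - 9)/(6/(-16) + 31) = ((-126 - (4 - 3)) - 9)/(6*(-1/16) + 31) = ((-126 - 1*1) - 9)/(-3/8 + 31) = ((-126 - 1) - 9)/(245/8) = (-127 - 9)*(8/245) = -136*8/245 = -1088/245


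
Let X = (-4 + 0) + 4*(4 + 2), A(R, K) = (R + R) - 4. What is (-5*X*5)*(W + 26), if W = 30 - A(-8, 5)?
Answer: -38000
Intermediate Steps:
A(R, K) = -4 + 2*R (A(R, K) = 2*R - 4 = -4 + 2*R)
X = 20 (X = -4 + 4*6 = -4 + 24 = 20)
W = 50 (W = 30 - (-4 + 2*(-8)) = 30 - (-4 - 16) = 30 - 1*(-20) = 30 + 20 = 50)
(-5*X*5)*(W + 26) = (-5*20*5)*(50 + 26) = -100*5*76 = -500*76 = -38000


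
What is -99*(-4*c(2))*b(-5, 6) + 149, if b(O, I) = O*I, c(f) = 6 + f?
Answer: -94891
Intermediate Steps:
b(O, I) = I*O
-99*(-4*c(2))*b(-5, 6) + 149 = -99*(-4*(6 + 2))*6*(-5) + 149 = -99*(-4*8)*(-30) + 149 = -(-3168)*(-30) + 149 = -99*960 + 149 = -95040 + 149 = -94891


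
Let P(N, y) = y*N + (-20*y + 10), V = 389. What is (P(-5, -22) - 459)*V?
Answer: 39289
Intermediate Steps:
P(N, y) = 10 - 20*y + N*y (P(N, y) = N*y + (10 - 20*y) = 10 - 20*y + N*y)
(P(-5, -22) - 459)*V = ((10 - 20*(-22) - 5*(-22)) - 459)*389 = ((10 + 440 + 110) - 459)*389 = (560 - 459)*389 = 101*389 = 39289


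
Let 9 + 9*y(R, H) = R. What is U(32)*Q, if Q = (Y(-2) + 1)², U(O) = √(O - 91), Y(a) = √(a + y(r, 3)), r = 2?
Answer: √59*(-30 - 16*I)/9 ≈ -25.604 - 13.655*I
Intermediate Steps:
y(R, H) = -1 + R/9
Y(a) = √(-7/9 + a) (Y(a) = √(a + (-1 + (⅑)*2)) = √(a + (-1 + 2/9)) = √(a - 7/9) = √(-7/9 + a))
U(O) = √(-91 + O)
Q = (1 + 5*I/3)² (Q = (√(-7 + 9*(-2))/3 + 1)² = (√(-7 - 18)/3 + 1)² = (√(-25)/3 + 1)² = ((5*I)/3 + 1)² = (5*I/3 + 1)² = (1 + 5*I/3)² ≈ -1.7778 + 3.3333*I)
U(32)*Q = √(-91 + 32)*(-16/9 + 10*I/3) = √(-59)*(-16/9 + 10*I/3) = (I*√59)*(-16/9 + 10*I/3) = I*√59*(-16/9 + 10*I/3)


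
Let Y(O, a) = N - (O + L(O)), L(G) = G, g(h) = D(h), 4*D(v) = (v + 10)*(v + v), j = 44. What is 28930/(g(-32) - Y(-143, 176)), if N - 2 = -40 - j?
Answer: 14465/74 ≈ 195.47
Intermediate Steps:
D(v) = v*(10 + v)/2 (D(v) = ((v + 10)*(v + v))/4 = ((10 + v)*(2*v))/4 = (2*v*(10 + v))/4 = v*(10 + v)/2)
g(h) = h*(10 + h)/2
N = -82 (N = 2 + (-40 - 1*44) = 2 + (-40 - 44) = 2 - 84 = -82)
Y(O, a) = -82 - 2*O (Y(O, a) = -82 - (O + O) = -82 - 2*O)
28930/(g(-32) - Y(-143, 176)) = 28930/((1/2)*(-32)*(10 - 32) - (-82 - 2*(-143))) = 28930/((1/2)*(-32)*(-22) - (-82 + 286)) = 28930/(352 - 1*204) = 28930/(352 - 204) = 28930/148 = 28930*(1/148) = 14465/74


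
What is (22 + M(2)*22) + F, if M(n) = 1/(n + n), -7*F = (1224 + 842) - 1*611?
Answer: -2525/14 ≈ -180.36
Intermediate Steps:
F = -1455/7 (F = -((1224 + 842) - 1*611)/7 = -(2066 - 611)/7 = -1/7*1455 = -1455/7 ≈ -207.86)
M(n) = 1/(2*n)
(22 + M(2)*22) + F = (22 + ((1/2)/2)*22) - 1455/7 = (22 + ((1/2)*(1/2))*22) - 1455/7 = (22 + (1/4)*22) - 1455/7 = (22 + 11/2) - 1455/7 = 55/2 - 1455/7 = -2525/14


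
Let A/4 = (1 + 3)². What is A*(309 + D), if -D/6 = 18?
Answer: 12864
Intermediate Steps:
D = -108 (D = -6*18 = -108)
A = 64 (A = 4*(1 + 3)² = 4*4² = 4*16 = 64)
A*(309 + D) = 64*(309 - 108) = 64*201 = 12864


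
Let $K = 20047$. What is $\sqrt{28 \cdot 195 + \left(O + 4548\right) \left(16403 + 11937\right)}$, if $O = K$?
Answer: $44 \sqrt{360035} \approx 26401.0$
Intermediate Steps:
$O = 20047$
$\sqrt{28 \cdot 195 + \left(O + 4548\right) \left(16403 + 11937\right)} = \sqrt{28 \cdot 195 + \left(20047 + 4548\right) \left(16403 + 11937\right)} = \sqrt{5460 + 24595 \cdot 28340} = \sqrt{5460 + 697022300} = \sqrt{697027760} = 44 \sqrt{360035}$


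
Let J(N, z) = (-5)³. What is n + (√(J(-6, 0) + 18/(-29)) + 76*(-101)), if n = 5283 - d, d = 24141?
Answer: -26534 + I*√105647/29 ≈ -26534.0 + 11.208*I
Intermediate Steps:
J(N, z) = -125
n = -18858 (n = 5283 - 1*24141 = 5283 - 24141 = -18858)
n + (√(J(-6, 0) + 18/(-29)) + 76*(-101)) = -18858 + (√(-125 + 18/(-29)) + 76*(-101)) = -18858 + (√(-125 + 18*(-1/29)) - 7676) = -18858 + (√(-125 - 18/29) - 7676) = -18858 + (√(-3643/29) - 7676) = -18858 + (I*√105647/29 - 7676) = -18858 + (-7676 + I*√105647/29) = -26534 + I*√105647/29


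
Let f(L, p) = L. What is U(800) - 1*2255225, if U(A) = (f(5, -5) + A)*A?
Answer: -1611225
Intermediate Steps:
U(A) = A*(5 + A) (U(A) = (5 + A)*A = A*(5 + A))
U(800) - 1*2255225 = 800*(5 + 800) - 1*2255225 = 800*805 - 2255225 = 644000 - 2255225 = -1611225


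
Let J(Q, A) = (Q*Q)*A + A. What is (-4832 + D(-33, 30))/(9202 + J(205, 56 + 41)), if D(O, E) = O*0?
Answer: -1208/1021431 ≈ -0.0011827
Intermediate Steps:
D(O, E) = 0
J(Q, A) = A + A*Q**2 (J(Q, A) = Q**2*A + A = A*Q**2 + A = A + A*Q**2)
(-4832 + D(-33, 30))/(9202 + J(205, 56 + 41)) = (-4832 + 0)/(9202 + (56 + 41)*(1 + 205**2)) = -4832/(9202 + 97*(1 + 42025)) = -4832/(9202 + 97*42026) = -4832/(9202 + 4076522) = -4832/4085724 = -4832*1/4085724 = -1208/1021431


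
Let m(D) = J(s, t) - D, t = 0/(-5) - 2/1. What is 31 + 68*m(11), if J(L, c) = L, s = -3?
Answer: -921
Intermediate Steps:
t = -2 (t = 0*(-⅕) - 2*1 = 0 - 2 = -2)
m(D) = -3 - D
31 + 68*m(11) = 31 + 68*(-3 - 1*11) = 31 + 68*(-3 - 11) = 31 + 68*(-14) = 31 - 952 = -921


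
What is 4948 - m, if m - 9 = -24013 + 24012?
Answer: 4940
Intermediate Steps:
m = 8 (m = 9 + (-24013 + 24012) = 9 - 1 = 8)
4948 - m = 4948 - 1*8 = 4948 - 8 = 4940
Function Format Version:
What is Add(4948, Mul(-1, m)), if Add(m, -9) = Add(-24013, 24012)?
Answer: 4940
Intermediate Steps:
m = 8 (m = Add(9, Add(-24013, 24012)) = Add(9, -1) = 8)
Add(4948, Mul(-1, m)) = Add(4948, Mul(-1, 8)) = Add(4948, -8) = 4940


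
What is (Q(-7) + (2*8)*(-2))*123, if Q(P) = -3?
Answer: -4305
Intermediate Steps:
(Q(-7) + (2*8)*(-2))*123 = (-3 + (2*8)*(-2))*123 = (-3 + 16*(-2))*123 = (-3 - 32)*123 = -35*123 = -4305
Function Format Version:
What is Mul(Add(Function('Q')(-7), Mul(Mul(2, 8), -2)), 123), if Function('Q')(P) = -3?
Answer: -4305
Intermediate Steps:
Mul(Add(Function('Q')(-7), Mul(Mul(2, 8), -2)), 123) = Mul(Add(-3, Mul(Mul(2, 8), -2)), 123) = Mul(Add(-3, Mul(16, -2)), 123) = Mul(Add(-3, -32), 123) = Mul(-35, 123) = -4305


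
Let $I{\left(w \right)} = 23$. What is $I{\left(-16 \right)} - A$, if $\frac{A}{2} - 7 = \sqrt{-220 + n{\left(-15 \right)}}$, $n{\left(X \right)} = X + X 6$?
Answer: $9 - 10 i \sqrt{13} \approx 9.0 - 36.056 i$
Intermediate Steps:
$n{\left(X \right)} = 7 X$ ($n{\left(X \right)} = X + 6 X = 7 X$)
$A = 14 + 10 i \sqrt{13}$ ($A = 14 + 2 \sqrt{-220 + 7 \left(-15\right)} = 14 + 2 \sqrt{-220 - 105} = 14 + 2 \sqrt{-325} = 14 + 2 \cdot 5 i \sqrt{13} = 14 + 10 i \sqrt{13} \approx 14.0 + 36.056 i$)
$I{\left(-16 \right)} - A = 23 - \left(14 + 10 i \sqrt{13}\right) = 9 - 10 i \sqrt{13}$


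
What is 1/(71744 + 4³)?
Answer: 1/71808 ≈ 1.3926e-5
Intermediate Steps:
1/(71744 + 4³) = 1/(71744 + 64) = 1/71808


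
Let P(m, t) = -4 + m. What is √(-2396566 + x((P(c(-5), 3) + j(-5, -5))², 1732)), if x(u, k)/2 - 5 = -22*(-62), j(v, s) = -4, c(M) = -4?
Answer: 2*I*√598457 ≈ 1547.2*I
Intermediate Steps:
x(u, k) = 2738 (x(u, k) = 10 + 2*(-22*(-62)) = 10 + 2*1364 = 10 + 2728 = 2738)
√(-2396566 + x((P(c(-5), 3) + j(-5, -5))², 1732)) = √(-2396566 + 2738) = √(-2393828) = 2*I*√598457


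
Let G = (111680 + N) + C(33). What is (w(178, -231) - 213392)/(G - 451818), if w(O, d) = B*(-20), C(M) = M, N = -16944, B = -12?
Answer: 213152/357049 ≈ 0.59698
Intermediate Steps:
G = 94769 (G = (111680 - 16944) + 33 = 94736 + 33 = 94769)
w(O, d) = 240 (w(O, d) = -12*(-20) = 240)
(w(178, -231) - 213392)/(G - 451818) = (240 - 213392)/(94769 - 451818) = -213152/(-357049) = -213152*(-1/357049) = 213152/357049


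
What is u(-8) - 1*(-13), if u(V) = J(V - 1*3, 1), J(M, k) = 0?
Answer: 13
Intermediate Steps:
u(V) = 0
u(-8) - 1*(-13) = 0 - 1*(-13) = 0 + 13 = 13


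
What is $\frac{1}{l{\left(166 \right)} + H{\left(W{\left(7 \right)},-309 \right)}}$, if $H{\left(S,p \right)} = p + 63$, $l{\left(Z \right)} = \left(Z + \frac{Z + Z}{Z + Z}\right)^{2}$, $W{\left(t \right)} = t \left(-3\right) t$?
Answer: $\frac{1}{27643} \approx 3.6176 \cdot 10^{-5}$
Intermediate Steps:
$W{\left(t \right)} = - 3 t^{2}$ ($W{\left(t \right)} = - 3 t t = - 3 t^{2}$)
$l{\left(Z \right)} = \left(1 + Z\right)^{2}$ ($l{\left(Z \right)} = \left(Z + \frac{2 Z}{2 Z}\right)^{2} = \left(Z + 2 Z \frac{1}{2 Z}\right)^{2} = \left(Z + 1\right)^{2} = \left(1 + Z\right)^{2}$)
$H{\left(S,p \right)} = 63 + p$
$\frac{1}{l{\left(166 \right)} + H{\left(W{\left(7 \right)},-309 \right)}} = \frac{1}{\left(1 + 166\right)^{2} + \left(63 - 309\right)} = \frac{1}{167^{2} - 246} = \frac{1}{27889 - 246} = \frac{1}{27643}$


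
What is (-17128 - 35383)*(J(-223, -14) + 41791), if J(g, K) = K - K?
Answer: -2194487201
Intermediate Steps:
J(g, K) = 0
(-17128 - 35383)*(J(-223, -14) + 41791) = (-17128 - 35383)*(0 + 41791) = -52511*41791 = -2194487201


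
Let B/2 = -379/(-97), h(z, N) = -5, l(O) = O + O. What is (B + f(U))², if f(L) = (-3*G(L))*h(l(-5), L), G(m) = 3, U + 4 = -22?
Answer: 26245129/9409 ≈ 2789.4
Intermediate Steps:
l(O) = 2*O
U = -26 (U = -4 - 22 = -26)
f(L) = 45 (f(L) = -3*3*(-5) = -9*(-5) = 45)
B = 758/97 (B = 2*(-379/(-97)) = 2*(-379*(-1/97)) = 2*(379/97) = 758/97 ≈ 7.8144)
(B + f(U))² = (758/97 + 45)² = (5123/97)² = 26245129/9409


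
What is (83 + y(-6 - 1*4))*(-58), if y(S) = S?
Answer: -4234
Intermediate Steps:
(83 + y(-6 - 1*4))*(-58) = (83 + (-6 - 1*4))*(-58) = (83 + (-6 - 4))*(-58) = (83 - 10)*(-58) = 73*(-58) = -4234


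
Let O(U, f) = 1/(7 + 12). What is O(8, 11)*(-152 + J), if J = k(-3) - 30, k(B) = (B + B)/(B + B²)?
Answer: -183/19 ≈ -9.6316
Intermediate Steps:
k(B) = 2*B/(B + B²) (k(B) = (2*B)/(B + B²) = 2*B/(B + B²))
J = -31 (J = 2/(1 - 3) - 30 = 2/(-2) - 30 = 2*(-½) - 30 = -1 - 30 = -31)
O(U, f) = 1/19
O(8, 11)*(-152 + J) = (-152 - 31)/19 = (1/19)*(-183) = -183/19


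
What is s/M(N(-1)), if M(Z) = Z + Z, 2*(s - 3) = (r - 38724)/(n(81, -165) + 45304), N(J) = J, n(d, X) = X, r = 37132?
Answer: -134621/90278 ≈ -1.4912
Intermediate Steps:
s = 134621/45139 (s = 3 + ((37132 - 38724)/(-165 + 45304))/2 = 3 + (-1592/45139)/2 = 3 + (-1592*1/45139)/2 = 3 + (½)*(-1592/45139) = 3 - 796/45139 = 134621/45139 ≈ 2.9824)
M(Z) = 2*Z
s/M(N(-1)) = 134621/(45139*((2*(-1)))) = (134621/45139)/(-2) = (134621/45139)*(-½) = -134621/90278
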